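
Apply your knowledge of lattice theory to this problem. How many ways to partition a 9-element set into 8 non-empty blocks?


S(n,k) = k*S(n-1,k) + S(n-1,k-1).
S(8,8) = 1, S(8,7) = 28
S(9,8) = 8*1 + 28 = 8 + 28
S(9,8) = 36


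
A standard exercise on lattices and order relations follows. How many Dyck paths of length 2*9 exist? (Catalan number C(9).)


C(n) = C(2n, n) / (n+1).
C(18, 9) = 48620
C(9) = 48620 / 10 = 4862


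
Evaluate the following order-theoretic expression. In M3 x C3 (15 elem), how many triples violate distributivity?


Distributive law: a ^ (b v c) = (a ^ b) v (a ^ c).
Check all 15^3 = 3375 ordered triples (a,b,c).
  e.g. a=(a1,0), b=(a2,0), c=(a3,0): lhs=(a1,0) != rhs=(0,0)
  e.g. a=(a1,0), b=(a2,0), c=(a3,1): lhs=(a1,0) != rhs=(0,0)
Total violating triples: 162


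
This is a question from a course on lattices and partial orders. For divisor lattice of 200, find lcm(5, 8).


In a divisor lattice, join = lcm (least common multiple).
Compute lcm iteratively: start with first element, then lcm(current, next).
Elements: [5, 8]
lcm(5,8) = 40
Final lcm = 40


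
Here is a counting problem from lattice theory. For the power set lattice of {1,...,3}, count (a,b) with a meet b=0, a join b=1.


Complement pair (a,b): a meet b = bottom, a join b = top.
Here: A intersect B = {} and A union B = {1,...,3}.
Pairs found: ({},{1,2,3}), ({1},{2,3}), ({2},{1,3}), ({3},{1,2}), ... (4 more)
Total ordered pairs: 8


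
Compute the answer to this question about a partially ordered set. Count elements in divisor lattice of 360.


Divisors of 360: [1, 2, 3, 4, 5, 6, 8, 9, 10, 12, 15, 18, 20, 24, 30, 36, 40, 45, 60, 72, 90, 120, 180, 360]
Count: 24


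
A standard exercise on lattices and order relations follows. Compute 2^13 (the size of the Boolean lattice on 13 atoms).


Power set = 2^n.
2^13 = 8192


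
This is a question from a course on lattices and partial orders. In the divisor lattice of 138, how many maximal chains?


A maximal chain goes from the minimum element to a maximal element via cover relations.
Counting all min-to-max paths in the cover graph.
Total maximal chains: 6


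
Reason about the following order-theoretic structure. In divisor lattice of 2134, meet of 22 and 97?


In a divisor lattice, meet = gcd (greatest common divisor).
By Euclidean algorithm or factoring: gcd(22,97) = 1


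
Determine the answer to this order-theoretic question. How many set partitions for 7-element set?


B(n) = number of set partitions of an n-element set.
B(n) satisfies the recurrence: B(n+1) = sum_k C(n,k)*B(k).
B(7) = 877


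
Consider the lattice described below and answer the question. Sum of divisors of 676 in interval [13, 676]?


Interval [13,676] in divisors of 676: [13, 26, 52, 169, 338, 676]
Sum = 1274


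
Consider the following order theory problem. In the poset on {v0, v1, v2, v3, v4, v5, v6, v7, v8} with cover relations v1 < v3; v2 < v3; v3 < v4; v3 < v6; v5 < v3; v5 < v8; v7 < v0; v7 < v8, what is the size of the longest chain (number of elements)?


A chain is a totally ordered subset; we count the number of elements in a maximum chain.
Compute, for each element x, the size of the longest chain ending at x:
  v1: 1
  v2: 1
  v5: 1
  v7: 1
  v0: 2
  v8: 2
  ...
A maximum chain: v1 < v3 < v4
Number of elements in the longest chain: 3


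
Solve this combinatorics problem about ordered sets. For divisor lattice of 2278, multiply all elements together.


Divisors of 2278: [1, 2, 17, 34, 67, 134, 1139, 2278]
Product = n^(d(n)/2) = 2278^(8/2)
Product = 26928668432656


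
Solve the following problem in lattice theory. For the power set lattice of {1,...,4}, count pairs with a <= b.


The order relation is {(a,b) : a <= b}, reflexive so it includes (a,a).
Examples: ({},{}), ({},{1,2}), ({},{1,2,3}), ({},{1,2,3,4}), ({},{1,2,4}), ...
Total ordered pairs: 81


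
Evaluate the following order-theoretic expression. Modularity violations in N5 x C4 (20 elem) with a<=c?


Modular law: if a <= c then a v (b ^ c) = (a v b) ^ c.
Check all triples (a,b,c) with a <= c among 20 elements.
  e.g. a=(a,0), b=(c,0), c=(b,0): lhs=(a,0) != rhs=(b,0)
  e.g. a=(a,0), b=(c,1), c=(b,0): lhs=(a,0) != rhs=(b,0)
Total violating triples: 40


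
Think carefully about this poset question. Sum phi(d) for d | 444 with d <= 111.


Divisors of 444 up to 111: [1, 2, 3, 4, 6, 12, 37, 74, 111]
phi values: [1, 1, 2, 2, 2, 4, 36, 36, 72]
Sum = 156


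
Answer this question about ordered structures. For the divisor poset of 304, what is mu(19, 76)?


In a divisor lattice, mu(a,b) = mu(b/a) where mu is the classical Mobius function.
b/a = 76/19 = 4
Prime factorization of 4: primes [2]
4 is not squarefree, so mu(4) = 0


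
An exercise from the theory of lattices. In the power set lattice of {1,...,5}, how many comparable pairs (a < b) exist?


A comparable pair {a,b} has a < b or b < a in the order.
Count unordered pairs where one element is strictly below the other.
Examples: {{},{1}}, {{},{2}}, {{},{3}}, {{},{4}}, ...
Total comparable pairs: 211


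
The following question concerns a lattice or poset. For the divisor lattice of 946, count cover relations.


A cover relation a -< b holds when a < b with no c strictly between.
Cover relations:
  1 -< 2
  1 -< 11
  1 -< 43
  2 -< 22
  2 -< 86
  11 -< 22
  11 -< 473
  22 -< 946
  ...4 more
Total: 12


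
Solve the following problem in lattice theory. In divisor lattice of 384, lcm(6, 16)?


Join=lcm.
gcd(6,16)=2
lcm=48


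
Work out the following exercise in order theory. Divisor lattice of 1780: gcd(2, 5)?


Meet=gcd.
gcd(2,5)=1


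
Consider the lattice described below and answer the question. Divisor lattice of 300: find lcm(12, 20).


In a divisor lattice, join = lcm (least common multiple).
gcd(12,20) = 4
lcm(12,20) = 12*20/gcd = 240/4 = 60


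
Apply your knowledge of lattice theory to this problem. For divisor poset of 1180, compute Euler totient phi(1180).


phi(n) = n * prod_{p|n} (1 - 1/p).
Prime divisors of 1180: [2, 5, 59]
phi(1180) = 1180 * (1 - 1/2) * (1 - 1/5) * (1 - 1/59)
phi(1180) = 464


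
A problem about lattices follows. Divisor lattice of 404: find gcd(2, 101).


In a divisor lattice, meet = gcd (greatest common divisor).
By Euclidean algorithm or factoring: gcd(2,101) = 1


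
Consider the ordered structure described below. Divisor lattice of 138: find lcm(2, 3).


In a divisor lattice, join = lcm (least common multiple).
gcd(2,3) = 1
lcm(2,3) = 2*3/gcd = 6/1 = 6


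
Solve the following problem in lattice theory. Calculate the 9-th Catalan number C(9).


C(n) = C(2n, n) / (n+1).
C(18, 9) = 48620
C(9) = 48620 / 10 = 4862


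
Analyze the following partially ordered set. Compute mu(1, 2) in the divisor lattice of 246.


In a divisor lattice, mu(a,b) = mu(b/a) where mu is the classical Mobius function.
b/a = 2/1 = 2
Prime factorization of 2: primes [2]
2 is squarefree with 1 prime factor(s), so mu(2) = (-1)^1 = -1


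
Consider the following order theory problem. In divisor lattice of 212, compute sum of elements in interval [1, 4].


Interval [1,4] in divisors of 212: [1, 2, 4]
Sum = 7


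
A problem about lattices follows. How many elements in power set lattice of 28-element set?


Power set = 2^n.
2^28 = 268435456


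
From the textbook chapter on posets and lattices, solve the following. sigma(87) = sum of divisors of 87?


sigma(n) = sum of divisors.
Divisors of 87: [1, 3, 29, 87]
Sum = 120


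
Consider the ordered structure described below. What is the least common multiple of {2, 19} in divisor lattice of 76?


In a divisor lattice, join = lcm (least common multiple).
Compute lcm iteratively: start with first element, then lcm(current, next).
Elements: [2, 19]
lcm(2,19) = 38
Final lcm = 38


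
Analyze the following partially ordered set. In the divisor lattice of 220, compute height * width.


Height = length of longest chain minus 1; width = size of largest antichain.
A maximum chain: 1 | 11 | 55 | 110 | 220  (height 4).
A maximum antichain: {4, 10, 22, 55}  (width 4).
Product = 4 * 4 = 16


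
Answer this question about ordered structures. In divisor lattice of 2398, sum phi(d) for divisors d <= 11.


Divisors of 2398 up to 11: [1, 2, 11]
phi values: [1, 1, 10]
Sum = 12


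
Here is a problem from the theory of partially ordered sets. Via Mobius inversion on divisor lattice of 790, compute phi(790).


phi(n) = n * prod_{p|n} (1 - 1/p).
Prime divisors of 790: [2, 5, 79]
phi(790) = 790 * (1 - 1/2) * (1 - 1/5) * (1 - 1/79)
phi(790) = 312


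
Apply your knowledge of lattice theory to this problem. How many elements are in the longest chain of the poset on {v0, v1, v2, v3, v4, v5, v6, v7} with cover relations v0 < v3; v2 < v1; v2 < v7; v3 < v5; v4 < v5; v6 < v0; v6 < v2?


A chain is a totally ordered subset; we count the number of elements in a maximum chain.
Compute, for each element x, the size of the longest chain ending at x:
  v4: 1
  v6: 1
  v0: 2
  v2: 2
  v1: 3
  v3: 3
  ...
A maximum chain: v6 < v0 < v3 < v5
Number of elements in the longest chain: 4


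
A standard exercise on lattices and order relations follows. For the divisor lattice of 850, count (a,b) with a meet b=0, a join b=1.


Complement pair (a,b): a meet b = bottom, a join b = top.
Here: gcd(a,b)=1 and lcm(a,b)=850, i.e. a*b=850 with a,b coprime.
Pairs found: (1,850), (2,425), (17,50), (25,34), ... (4 more)
Total ordered pairs: 8


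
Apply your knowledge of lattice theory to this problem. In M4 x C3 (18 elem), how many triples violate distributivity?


Distributive law: a ^ (b v c) = (a ^ b) v (a ^ c).
Check all 18^3 = 5832 ordered triples (a,b,c).
  e.g. a=(a1,0), b=(a2,0), c=(a3,0): lhs=(a1,0) != rhs=(0,0)
  e.g. a=(a1,0), b=(a2,0), c=(a3,1): lhs=(a1,0) != rhs=(0,0)
Total violating triples: 648


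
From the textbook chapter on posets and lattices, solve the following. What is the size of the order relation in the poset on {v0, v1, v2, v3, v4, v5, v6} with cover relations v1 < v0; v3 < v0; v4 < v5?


The order relation is {(a,b) : a <= b}, reflexive so it includes (a,a).
Examples: (v0,v0), (v1,v0), (v1,v1), (v2,v2), (v3,v0), ...
Total ordered pairs: 10


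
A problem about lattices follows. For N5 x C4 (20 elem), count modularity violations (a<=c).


Modular law: if a <= c then a v (b ^ c) = (a v b) ^ c.
Check all triples (a,b,c) with a <= c among 20 elements.
  e.g. a=(a,0), b=(c,0), c=(b,0): lhs=(a,0) != rhs=(b,0)
  e.g. a=(a,0), b=(c,1), c=(b,0): lhs=(a,0) != rhs=(b,0)
Total violating triples: 40


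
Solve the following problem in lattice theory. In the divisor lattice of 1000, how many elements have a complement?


An element a is complemented if some b has a meet b = bottom, a join b = top.
a is complemented iff gcd(a, n/a)=1, i.e. a is a unitary divisor of 1000.
Complemented elements: 1, 8, 125, 1000
Count: 4


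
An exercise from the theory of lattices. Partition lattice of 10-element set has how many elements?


B(n) = number of set partitions of an n-element set.
B(n) satisfies the recurrence: B(n+1) = sum_k C(n,k)*B(k).
B(10) = 115975


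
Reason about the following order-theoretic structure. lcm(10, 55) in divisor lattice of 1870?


Join=lcm.
gcd(10,55)=5
lcm=110


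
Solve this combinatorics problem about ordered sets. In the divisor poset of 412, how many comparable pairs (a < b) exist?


A comparable pair {a,b} has a < b or b < a in the order.
Count unordered pairs where one element is strictly below the other.
Examples: {1,2}, {1,4}, {1,103}, {1,206}, ...
Total comparable pairs: 12


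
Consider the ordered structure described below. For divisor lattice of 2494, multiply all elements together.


Divisors of 2494: [1, 2, 29, 43, 58, 86, 1247, 2494]
Product = n^(d(n)/2) = 2494^(8/2)
Product = 38688847841296


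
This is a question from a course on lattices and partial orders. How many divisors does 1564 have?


Divisors of 1564: [1, 2, 4, 17, 23, 34, 46, 68, 92, 391, 782, 1564]
Count: 12


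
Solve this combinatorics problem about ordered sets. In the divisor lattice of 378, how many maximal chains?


A maximal chain goes from the minimum element to a maximal element via cover relations.
Counting all min-to-max paths in the cover graph.
Total maximal chains: 20


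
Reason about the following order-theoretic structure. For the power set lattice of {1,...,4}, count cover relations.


A cover relation a -< b holds when a < b with no c strictly between.
Cover relations:
  {} -< {1}
  {} -< {2}
  {} -< {3}
  {} -< {4}
  {1} -< {1,2}
  {1} -< {1,3}
  {1} -< {1,4}
  {2} -< {1,2}
  ...24 more
Total: 32


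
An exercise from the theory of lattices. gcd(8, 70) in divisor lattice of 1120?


Meet=gcd.
gcd(8,70)=2


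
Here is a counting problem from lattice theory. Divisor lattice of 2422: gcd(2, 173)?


Meet=gcd.
gcd(2,173)=1


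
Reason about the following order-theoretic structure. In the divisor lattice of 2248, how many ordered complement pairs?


Complement pair (a,b): a meet b = bottom, a join b = top.
Here: gcd(a,b)=1 and lcm(a,b)=2248, i.e. a*b=2248 with a,b coprime.
Pairs found: (1,2248), (8,281), (281,8), (2248,1)
Total ordered pairs: 4


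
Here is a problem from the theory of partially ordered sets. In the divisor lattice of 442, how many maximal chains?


A maximal chain goes from the minimum element to a maximal element via cover relations.
Counting all min-to-max paths in the cover graph.
Total maximal chains: 6


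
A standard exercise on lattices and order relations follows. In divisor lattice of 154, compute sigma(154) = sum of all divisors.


sigma(n) = sum of divisors.
Divisors of 154: [1, 2, 7, 11, 14, 22, 77, 154]
Sum = 288


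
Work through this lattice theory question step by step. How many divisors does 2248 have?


Divisors of 2248: [1, 2, 4, 8, 281, 562, 1124, 2248]
Count: 8


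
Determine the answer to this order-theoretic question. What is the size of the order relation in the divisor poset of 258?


The order relation is {(a,b) : a <= b}, reflexive so it includes (a,a).
Examples: (1,1), (1,129), (1,2), (1,258), (1,3), ...
Total ordered pairs: 27


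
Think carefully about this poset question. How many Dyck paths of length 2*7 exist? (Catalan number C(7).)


C(n) = C(2n, n) / (n+1).
C(14, 7) = 3432
C(7) = 3432 / 8 = 429


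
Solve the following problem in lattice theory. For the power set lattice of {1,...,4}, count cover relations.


A cover relation a -< b holds when a < b with no c strictly between.
Cover relations:
  {} -< {1}
  {} -< {2}
  {} -< {3}
  {} -< {4}
  {1} -< {1,2}
  {1} -< {1,3}
  {1} -< {1,4}
  {2} -< {1,2}
  ...24 more
Total: 32


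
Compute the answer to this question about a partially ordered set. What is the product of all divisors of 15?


Divisors of 15: [1, 3, 5, 15]
Product = n^(d(n)/2) = 15^(4/2)
Product = 225


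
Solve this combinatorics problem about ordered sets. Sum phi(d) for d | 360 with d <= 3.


Divisors of 360 up to 3: [1, 2, 3]
phi values: [1, 1, 2]
Sum = 4


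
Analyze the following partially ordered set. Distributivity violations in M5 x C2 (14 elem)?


Distributive law: a ^ (b v c) = (a ^ b) v (a ^ c).
Check all 14^3 = 2744 ordered triples (a,b,c).
  e.g. a=(a1,0), b=(a2,0), c=(a3,0): lhs=(a1,0) != rhs=(0,0)
  e.g. a=(a1,0), b=(a2,0), c=(a3,1): lhs=(a1,0) != rhs=(0,0)
Total violating triples: 480


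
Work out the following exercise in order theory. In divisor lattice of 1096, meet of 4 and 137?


In a divisor lattice, meet = gcd (greatest common divisor).
By Euclidean algorithm or factoring: gcd(4,137) = 1


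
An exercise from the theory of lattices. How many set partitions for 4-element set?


B(n) = number of set partitions of an n-element set.
B(n) satisfies the recurrence: B(n+1) = sum_k C(n,k)*B(k).
B(4) = 15


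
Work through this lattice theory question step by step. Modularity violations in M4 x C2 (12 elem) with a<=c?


Modular law: if a <= c then a v (b ^ c) = (a v b) ^ c.
Check all triples (a,b,c) with a <= c among 12 elements.
This lattice is modular (diamonds M_m and their chain-products are modular).
Total violating triples: 0


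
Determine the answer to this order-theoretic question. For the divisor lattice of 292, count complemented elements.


An element a is complemented if some b has a meet b = bottom, a join b = top.
a is complemented iff gcd(a, n/a)=1, i.e. a is a unitary divisor of 292.
Complemented elements: 1, 4, 73, 292
Count: 4


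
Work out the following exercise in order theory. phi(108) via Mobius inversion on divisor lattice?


phi(n) = n * prod_{p|n} (1 - 1/p).
Prime divisors of 108: [2, 3]
phi(108) = 108 * (1 - 1/2) * (1 - 1/3)
phi(108) = 36


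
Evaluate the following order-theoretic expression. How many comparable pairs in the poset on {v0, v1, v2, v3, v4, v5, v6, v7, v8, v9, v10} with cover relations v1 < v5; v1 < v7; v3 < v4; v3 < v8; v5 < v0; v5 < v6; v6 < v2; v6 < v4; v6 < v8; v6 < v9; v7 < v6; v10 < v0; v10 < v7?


A comparable pair {a,b} has a < b or b < a in the order.
Count unordered pairs where one element is strictly below the other.
Examples: {v0,v1}, {v0,v5}, {v0,v10}, {v1,v2}, ...
Total comparable pairs: 32


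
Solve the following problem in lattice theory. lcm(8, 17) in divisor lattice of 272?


Join=lcm.
gcd(8,17)=1
lcm=136


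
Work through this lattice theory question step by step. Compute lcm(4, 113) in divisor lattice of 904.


In a divisor lattice, join = lcm (least common multiple).
gcd(4,113) = 1
lcm(4,113) = 4*113/gcd = 452/1 = 452


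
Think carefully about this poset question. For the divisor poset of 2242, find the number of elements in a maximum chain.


A chain is a totally ordered subset; we count the number of elements in a maximum chain.
Compute, for each element x, the size of the longest chain ending at x:
  1: 1
  2: 2
  19: 2
  59: 2
  38: 3
  118: 3
  ...
A maximum chain: 1 < 2 < 38 < 2242
Number of elements in the longest chain: 4


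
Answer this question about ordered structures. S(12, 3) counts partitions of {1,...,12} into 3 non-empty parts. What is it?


S(n,k) = k*S(n-1,k) + S(n-1,k-1).
S(11,3) = 28501, S(11,2) = 1023
S(12,3) = 3*28501 + 1023 = 85503 + 1023
S(12,3) = 86526


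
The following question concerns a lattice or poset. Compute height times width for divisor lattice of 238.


Height = length of longest chain minus 1; width = size of largest antichain.
A maximum chain: 1 | 17 | 119 | 238  (height 3).
A maximum antichain: {2, 7, 17}  (width 3).
Product = 3 * 3 = 9


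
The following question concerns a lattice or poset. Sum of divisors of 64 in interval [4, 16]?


Interval [4,16] in divisors of 64: [4, 8, 16]
Sum = 28


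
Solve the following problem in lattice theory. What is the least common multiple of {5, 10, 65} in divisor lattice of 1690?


In a divisor lattice, join = lcm (least common multiple).
Compute lcm iteratively: start with first element, then lcm(current, next).
Elements: [5, 10, 65]
lcm(5,10) = 10
lcm(10,65) = 130
Final lcm = 130


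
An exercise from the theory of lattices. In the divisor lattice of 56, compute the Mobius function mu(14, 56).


In a divisor lattice, mu(a,b) = mu(b/a) where mu is the classical Mobius function.
b/a = 56/14 = 4
Prime factorization of 4: primes [2]
4 is not squarefree, so mu(4) = 0


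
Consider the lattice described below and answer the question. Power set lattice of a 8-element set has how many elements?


Power set = 2^n.
2^8 = 256


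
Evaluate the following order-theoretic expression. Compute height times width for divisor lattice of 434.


Height = length of longest chain minus 1; width = size of largest antichain.
A maximum chain: 1 | 31 | 217 | 434  (height 3).
A maximum antichain: {2, 7, 31}  (width 3).
Product = 3 * 3 = 9


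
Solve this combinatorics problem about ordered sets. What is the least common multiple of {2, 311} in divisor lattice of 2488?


In a divisor lattice, join = lcm (least common multiple).
Compute lcm iteratively: start with first element, then lcm(current, next).
Elements: [2, 311]
lcm(2,311) = 622
Final lcm = 622


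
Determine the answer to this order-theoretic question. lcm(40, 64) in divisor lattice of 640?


Join=lcm.
gcd(40,64)=8
lcm=320


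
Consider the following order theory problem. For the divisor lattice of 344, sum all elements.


sigma(n) = sum of divisors.
Divisors of 344: [1, 2, 4, 8, 43, 86, 172, 344]
Sum = 660


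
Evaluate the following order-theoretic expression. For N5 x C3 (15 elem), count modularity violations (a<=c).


Modular law: if a <= c then a v (b ^ c) = (a v b) ^ c.
Check all triples (a,b,c) with a <= c among 15 elements.
  e.g. a=(a,0), b=(c,0), c=(b,0): lhs=(a,0) != rhs=(b,0)
  e.g. a=(a,0), b=(c,1), c=(b,0): lhs=(a,0) != rhs=(b,0)
Total violating triples: 18


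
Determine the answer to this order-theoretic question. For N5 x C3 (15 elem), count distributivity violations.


Distributive law: a ^ (b v c) = (a ^ b) v (a ^ c).
Check all 15^3 = 3375 ordered triples (a,b,c).
  e.g. a=(b,0), b=(a,0), c=(c,0): lhs=(b,0) != rhs=(a,0)
  e.g. a=(b,0), b=(a,0), c=(c,1): lhs=(b,0) != rhs=(a,0)
Total violating triples: 54


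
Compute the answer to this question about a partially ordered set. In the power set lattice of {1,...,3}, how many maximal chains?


A maximal chain goes from the minimum element to a maximal element via cover relations.
Counting all min-to-max paths in the cover graph.
Total maximal chains: 6


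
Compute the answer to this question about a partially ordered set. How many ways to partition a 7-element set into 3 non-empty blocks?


S(n,k) = k*S(n-1,k) + S(n-1,k-1).
S(6,3) = 90, S(6,2) = 31
S(7,3) = 3*90 + 31 = 270 + 31
S(7,3) = 301


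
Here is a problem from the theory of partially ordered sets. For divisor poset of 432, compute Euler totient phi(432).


phi(n) = n * prod_{p|n} (1 - 1/p).
Prime divisors of 432: [2, 3]
phi(432) = 432 * (1 - 1/2) * (1 - 1/3)
phi(432) = 144


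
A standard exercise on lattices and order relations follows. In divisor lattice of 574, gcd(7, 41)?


Meet=gcd.
gcd(7,41)=1


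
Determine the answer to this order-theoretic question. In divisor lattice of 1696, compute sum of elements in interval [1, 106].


Interval [1,106] in divisors of 1696: [1, 2, 53, 106]
Sum = 162


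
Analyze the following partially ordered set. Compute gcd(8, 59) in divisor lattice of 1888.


In a divisor lattice, meet = gcd (greatest common divisor).
By Euclidean algorithm or factoring: gcd(8,59) = 1


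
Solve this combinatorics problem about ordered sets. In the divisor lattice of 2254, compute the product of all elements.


Divisors of 2254: [1, 2, 7, 14, 23, 46, 49, 98, 161, 322, 1127, 2254]
Product = n^(d(n)/2) = 2254^(12/2)
Product = 131136464365078828096


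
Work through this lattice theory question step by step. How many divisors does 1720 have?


Divisors of 1720: [1, 2, 4, 5, 8, 10, 20, 40, 43, 86, 172, 215, 344, 430, 860, 1720]
Count: 16


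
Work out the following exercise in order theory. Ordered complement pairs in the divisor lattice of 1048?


Complement pair (a,b): a meet b = bottom, a join b = top.
Here: gcd(a,b)=1 and lcm(a,b)=1048, i.e. a*b=1048 with a,b coprime.
Pairs found: (1,1048), (8,131), (131,8), (1048,1)
Total ordered pairs: 4


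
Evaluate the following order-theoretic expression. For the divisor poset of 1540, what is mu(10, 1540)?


In a divisor lattice, mu(a,b) = mu(b/a) where mu is the classical Mobius function.
b/a = 1540/10 = 154
Prime factorization of 154: primes [2, 7, 11]
154 is squarefree with 3 prime factor(s), so mu(154) = (-1)^3 = -1


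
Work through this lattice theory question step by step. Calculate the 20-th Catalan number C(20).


C(n) = C(2n, n) / (n+1).
C(40, 20) = 137846528820
C(20) = 137846528820 / 21 = 6564120420


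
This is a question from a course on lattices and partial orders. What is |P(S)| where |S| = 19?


Power set = 2^n.
2^19 = 524288


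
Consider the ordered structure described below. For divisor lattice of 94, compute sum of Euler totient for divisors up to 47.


Divisors of 94 up to 47: [1, 2, 47]
phi values: [1, 1, 46]
Sum = 48


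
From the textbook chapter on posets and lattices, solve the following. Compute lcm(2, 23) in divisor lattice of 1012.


In a divisor lattice, join = lcm (least common multiple).
gcd(2,23) = 1
lcm(2,23) = 2*23/gcd = 46/1 = 46


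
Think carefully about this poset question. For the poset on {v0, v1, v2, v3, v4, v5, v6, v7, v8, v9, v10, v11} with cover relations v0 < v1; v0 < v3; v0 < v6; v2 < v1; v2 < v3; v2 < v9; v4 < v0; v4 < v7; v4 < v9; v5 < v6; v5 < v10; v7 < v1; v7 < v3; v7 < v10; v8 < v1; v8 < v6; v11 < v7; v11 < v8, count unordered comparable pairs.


A comparable pair {a,b} has a < b or b < a in the order.
Count unordered pairs where one element is strictly below the other.
Examples: {v0,v1}, {v0,v3}, {v0,v4}, {v0,v6}, ...
Total comparable pairs: 26


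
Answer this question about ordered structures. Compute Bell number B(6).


B(n) = number of set partitions of an n-element set.
B(n) satisfies the recurrence: B(n+1) = sum_k C(n,k)*B(k).
B(6) = 203


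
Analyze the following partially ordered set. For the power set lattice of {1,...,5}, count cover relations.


A cover relation a -< b holds when a < b with no c strictly between.
Cover relations:
  {} -< {1}
  {} -< {2}
  {} -< {3}
  {} -< {4}
  {} -< {5}
  {1} -< {1,2}
  {1} -< {1,3}
  {1} -< {1,4}
  ...72 more
Total: 80


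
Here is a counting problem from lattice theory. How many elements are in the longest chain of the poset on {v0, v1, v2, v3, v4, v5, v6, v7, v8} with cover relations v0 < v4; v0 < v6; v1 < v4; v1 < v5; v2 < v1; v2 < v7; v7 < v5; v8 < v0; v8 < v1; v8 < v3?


A chain is a totally ordered subset; we count the number of elements in a maximum chain.
Compute, for each element x, the size of the longest chain ending at x:
  v2: 1
  v8: 1
  v0: 2
  v3: 2
  v7: 2
  v1: 2
  ...
A maximum chain: v8 < v0 < v4
Number of elements in the longest chain: 3


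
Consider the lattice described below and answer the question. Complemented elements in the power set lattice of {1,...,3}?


An element a is complemented if some b has a meet b = bottom, a join b = top.
every subset A has complement S\A, so all elements are complemented.
Complemented elements: {}, {1}, {2}, {3}, {1,2}, {1,3}, ... (2 more)
Count: 8


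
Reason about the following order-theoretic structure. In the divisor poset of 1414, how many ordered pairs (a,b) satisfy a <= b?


The order relation is {(a,b) : a <= b}, reflexive so it includes (a,a).
Examples: (1,1), (1,101), (1,14), (1,1414), (1,2), ...
Total ordered pairs: 27


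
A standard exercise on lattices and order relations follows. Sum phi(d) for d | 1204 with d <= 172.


Divisors of 1204 up to 172: [1, 2, 4, 7, 14, 28, 43, 86, 172]
phi values: [1, 1, 2, 6, 6, 12, 42, 42, 84]
Sum = 196


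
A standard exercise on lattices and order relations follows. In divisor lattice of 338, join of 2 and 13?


In a divisor lattice, join = lcm (least common multiple).
gcd(2,13) = 1
lcm(2,13) = 2*13/gcd = 26/1 = 26


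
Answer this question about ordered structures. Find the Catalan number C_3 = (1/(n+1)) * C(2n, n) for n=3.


C(n) = C(2n, n) / (n+1).
C(6, 3) = 20
C(3) = 20 / 4 = 5


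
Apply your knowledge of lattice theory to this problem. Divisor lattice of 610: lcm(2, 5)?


Join=lcm.
gcd(2,5)=1
lcm=10


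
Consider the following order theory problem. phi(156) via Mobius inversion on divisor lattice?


phi(n) = n * prod_{p|n} (1 - 1/p).
Prime divisors of 156: [2, 3, 13]
phi(156) = 156 * (1 - 1/2) * (1 - 1/3) * (1 - 1/13)
phi(156) = 48


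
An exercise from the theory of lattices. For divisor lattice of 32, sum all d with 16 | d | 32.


Interval [16,32] in divisors of 32: [16, 32]
Sum = 48


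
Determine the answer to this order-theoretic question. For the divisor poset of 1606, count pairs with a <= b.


The order relation is {(a,b) : a <= b}, reflexive so it includes (a,a).
Examples: (1,1), (1,11), (1,146), (1,1606), (1,2), ...
Total ordered pairs: 27


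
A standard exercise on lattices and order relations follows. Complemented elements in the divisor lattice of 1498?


An element a is complemented if some b has a meet b = bottom, a join b = top.
a is complemented iff gcd(a, n/a)=1, i.e. a is a unitary divisor of 1498.
Complemented elements: 1, 2, 7, 14, 107, 214, ... (2 more)
Count: 8


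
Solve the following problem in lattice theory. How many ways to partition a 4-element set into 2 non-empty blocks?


S(n,k) = k*S(n-1,k) + S(n-1,k-1).
S(3,2) = 3, S(3,1) = 1
S(4,2) = 2*3 + 1 = 6 + 1
S(4,2) = 7


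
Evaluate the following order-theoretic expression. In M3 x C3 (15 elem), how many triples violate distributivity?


Distributive law: a ^ (b v c) = (a ^ b) v (a ^ c).
Check all 15^3 = 3375 ordered triples (a,b,c).
  e.g. a=(a1,0), b=(a2,0), c=(a3,0): lhs=(a1,0) != rhs=(0,0)
  e.g. a=(a1,0), b=(a2,0), c=(a3,1): lhs=(a1,0) != rhs=(0,0)
Total violating triples: 162


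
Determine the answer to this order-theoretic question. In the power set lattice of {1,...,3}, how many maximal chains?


A maximal chain goes from the minimum element to a maximal element via cover relations.
Counting all min-to-max paths in the cover graph.
Total maximal chains: 6


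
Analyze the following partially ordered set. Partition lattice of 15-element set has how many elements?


B(n) = number of set partitions of an n-element set.
B(n) satisfies the recurrence: B(n+1) = sum_k C(n,k)*B(k).
B(15) = 1382958545


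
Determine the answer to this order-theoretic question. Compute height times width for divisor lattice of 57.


Height = length of longest chain minus 1; width = size of largest antichain.
A maximum chain: 1 | 19 | 57  (height 2).
A maximum antichain: {3, 19}  (width 2).
Product = 2 * 2 = 4


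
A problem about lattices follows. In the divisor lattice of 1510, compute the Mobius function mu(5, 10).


In a divisor lattice, mu(a,b) = mu(b/a) where mu is the classical Mobius function.
b/a = 10/5 = 2
Prime factorization of 2: primes [2]
2 is squarefree with 1 prime factor(s), so mu(2) = (-1)^1 = -1


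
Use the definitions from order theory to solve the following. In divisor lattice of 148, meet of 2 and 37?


In a divisor lattice, meet = gcd (greatest common divisor).
By Euclidean algorithm or factoring: gcd(2,37) = 1


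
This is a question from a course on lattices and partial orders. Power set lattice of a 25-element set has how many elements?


Power set = 2^n.
2^25 = 33554432


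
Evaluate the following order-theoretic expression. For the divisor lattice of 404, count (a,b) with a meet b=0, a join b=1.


Complement pair (a,b): a meet b = bottom, a join b = top.
Here: gcd(a,b)=1 and lcm(a,b)=404, i.e. a*b=404 with a,b coprime.
Pairs found: (1,404), (4,101), (101,4), (404,1)
Total ordered pairs: 4


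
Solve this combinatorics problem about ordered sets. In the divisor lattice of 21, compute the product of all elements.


Divisors of 21: [1, 3, 7, 21]
Product = n^(d(n)/2) = 21^(4/2)
Product = 441


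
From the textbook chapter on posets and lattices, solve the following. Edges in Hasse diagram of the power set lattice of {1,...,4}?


A cover relation a -< b holds when a < b with no c strictly between.
Cover relations:
  {} -< {1}
  {} -< {2}
  {} -< {3}
  {} -< {4}
  {1} -< {1,2}
  {1} -< {1,3}
  {1} -< {1,4}
  {2} -< {1,2}
  ...24 more
Total: 32


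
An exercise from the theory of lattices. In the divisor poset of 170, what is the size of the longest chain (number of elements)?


A chain is a totally ordered subset; we count the number of elements in a maximum chain.
Compute, for each element x, the size of the longest chain ending at x:
  1: 1
  2: 2
  5: 2
  17: 2
  10: 3
  34: 3
  ...
A maximum chain: 1 < 2 < 10 < 170
Number of elements in the longest chain: 4


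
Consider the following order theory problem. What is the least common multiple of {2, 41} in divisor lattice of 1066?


In a divisor lattice, join = lcm (least common multiple).
Compute lcm iteratively: start with first element, then lcm(current, next).
Elements: [2, 41]
lcm(2,41) = 82
Final lcm = 82


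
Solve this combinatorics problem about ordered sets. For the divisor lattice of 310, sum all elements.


sigma(n) = sum of divisors.
Divisors of 310: [1, 2, 5, 10, 31, 62, 155, 310]
Sum = 576


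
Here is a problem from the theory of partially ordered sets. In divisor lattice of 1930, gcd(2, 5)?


Meet=gcd.
gcd(2,5)=1


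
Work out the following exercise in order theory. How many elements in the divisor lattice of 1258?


Divisors of 1258: [1, 2, 17, 34, 37, 74, 629, 1258]
Count: 8


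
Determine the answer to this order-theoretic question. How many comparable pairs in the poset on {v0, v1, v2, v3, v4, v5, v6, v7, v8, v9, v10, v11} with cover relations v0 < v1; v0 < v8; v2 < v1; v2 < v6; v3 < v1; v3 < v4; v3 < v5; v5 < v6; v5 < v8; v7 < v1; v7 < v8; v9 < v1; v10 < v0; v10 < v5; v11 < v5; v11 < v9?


A comparable pair {a,b} has a < b or b < a in the order.
Count unordered pairs where one element is strictly below the other.
Examples: {v0,v1}, {v0,v8}, {v0,v10}, {v1,v2}, ...
Total comparable pairs: 24


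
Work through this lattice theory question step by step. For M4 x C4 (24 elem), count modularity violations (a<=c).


Modular law: if a <= c then a v (b ^ c) = (a v b) ^ c.
Check all triples (a,b,c) with a <= c among 24 elements.
This lattice is modular (diamonds M_m and their chain-products are modular).
Total violating triples: 0


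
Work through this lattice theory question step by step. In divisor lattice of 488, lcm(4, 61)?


Join=lcm.
gcd(4,61)=1
lcm=244


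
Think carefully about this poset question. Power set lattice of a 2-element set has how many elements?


Power set = 2^n.
2^2 = 4


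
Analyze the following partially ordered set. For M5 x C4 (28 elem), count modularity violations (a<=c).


Modular law: if a <= c then a v (b ^ c) = (a v b) ^ c.
Check all triples (a,b,c) with a <= c among 28 elements.
This lattice is modular (diamonds M_m and their chain-products are modular).
Total violating triples: 0


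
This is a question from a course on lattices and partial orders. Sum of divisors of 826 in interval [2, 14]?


Interval [2,14] in divisors of 826: [2, 14]
Sum = 16


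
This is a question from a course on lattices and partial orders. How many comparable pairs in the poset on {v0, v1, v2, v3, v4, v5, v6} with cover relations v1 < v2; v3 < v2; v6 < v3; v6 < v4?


A comparable pair {a,b} has a < b or b < a in the order.
Count unordered pairs where one element is strictly below the other.
Examples: {v1,v2}, {v2,v3}, {v2,v6}, {v3,v6}, ...
Total comparable pairs: 5


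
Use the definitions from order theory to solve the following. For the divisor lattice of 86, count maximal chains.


A maximal chain goes from the minimum element to a maximal element via cover relations.
Counting all min-to-max paths in the cover graph.
Total maximal chains: 2


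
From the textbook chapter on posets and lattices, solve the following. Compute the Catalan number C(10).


C(n) = C(2n, n) / (n+1).
C(20, 10) = 184756
C(10) = 184756 / 11 = 16796


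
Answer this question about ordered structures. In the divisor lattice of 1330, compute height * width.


Height = length of longest chain minus 1; width = size of largest antichain.
A maximum chain: 1 | 19 | 133 | 665 | 1330  (height 4).
A maximum antichain: {10, 14, 35, 38, 95, 133}  (width 6).
Product = 4 * 6 = 24


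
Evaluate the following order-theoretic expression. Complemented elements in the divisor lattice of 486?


An element a is complemented if some b has a meet b = bottom, a join b = top.
a is complemented iff gcd(a, n/a)=1, i.e. a is a unitary divisor of 486.
Complemented elements: 1, 2, 243, 486
Count: 4


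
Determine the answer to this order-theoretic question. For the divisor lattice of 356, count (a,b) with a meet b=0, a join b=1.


Complement pair (a,b): a meet b = bottom, a join b = top.
Here: gcd(a,b)=1 and lcm(a,b)=356, i.e. a*b=356 with a,b coprime.
Pairs found: (1,356), (4,89), (89,4), (356,1)
Total ordered pairs: 4


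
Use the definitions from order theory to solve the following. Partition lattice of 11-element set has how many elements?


B(n) = number of set partitions of an n-element set.
B(n) satisfies the recurrence: B(n+1) = sum_k C(n,k)*B(k).
B(11) = 678570


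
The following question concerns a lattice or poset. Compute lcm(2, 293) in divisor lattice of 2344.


In a divisor lattice, join = lcm (least common multiple).
gcd(2,293) = 1
lcm(2,293) = 2*293/gcd = 586/1 = 586


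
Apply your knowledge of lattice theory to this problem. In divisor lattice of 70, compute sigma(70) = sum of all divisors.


sigma(n) = sum of divisors.
Divisors of 70: [1, 2, 5, 7, 10, 14, 35, 70]
Sum = 144


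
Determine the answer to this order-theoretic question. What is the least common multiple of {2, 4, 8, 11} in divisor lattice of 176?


In a divisor lattice, join = lcm (least common multiple).
Compute lcm iteratively: start with first element, then lcm(current, next).
Elements: [2, 4, 8, 11]
lcm(2,4) = 4
lcm(4,8) = 8
lcm(8,11) = 88
Final lcm = 88


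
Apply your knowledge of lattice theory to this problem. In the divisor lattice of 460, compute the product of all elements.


Divisors of 460: [1, 2, 4, 5, 10, 20, 23, 46, 92, 115, 230, 460]
Product = n^(d(n)/2) = 460^(12/2)
Product = 9474296896000000


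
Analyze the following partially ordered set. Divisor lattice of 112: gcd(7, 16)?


Meet=gcd.
gcd(7,16)=1


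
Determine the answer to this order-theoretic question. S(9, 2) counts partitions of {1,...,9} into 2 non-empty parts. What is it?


S(n,k) = k*S(n-1,k) + S(n-1,k-1).
S(8,2) = 127, S(8,1) = 1
S(9,2) = 2*127 + 1 = 254 + 1
S(9,2) = 255


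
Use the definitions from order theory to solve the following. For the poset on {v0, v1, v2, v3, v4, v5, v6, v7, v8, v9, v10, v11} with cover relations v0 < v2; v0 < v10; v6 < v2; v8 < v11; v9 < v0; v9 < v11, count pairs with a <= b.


The order relation is {(a,b) : a <= b}, reflexive so it includes (a,a).
Examples: (v0,v0), (v0,v10), (v0,v2), (v1,v1), (v10,v10), ...
Total ordered pairs: 20


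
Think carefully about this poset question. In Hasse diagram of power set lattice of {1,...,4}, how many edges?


A cover relation a -< b holds when a < b with no c strictly between.
Cover relations:
  {} -< {1}
  {} -< {2}
  {} -< {3}
  {} -< {4}
  {1} -< {1,2}
  {1} -< {1,3}
  {1} -< {1,4}
  {2} -< {1,2}
  ...24 more
Total: 32


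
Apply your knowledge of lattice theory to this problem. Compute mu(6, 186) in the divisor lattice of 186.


In a divisor lattice, mu(a,b) = mu(b/a) where mu is the classical Mobius function.
b/a = 186/6 = 31
Prime factorization of 31: primes [31]
31 is squarefree with 1 prime factor(s), so mu(31) = (-1)^1 = -1


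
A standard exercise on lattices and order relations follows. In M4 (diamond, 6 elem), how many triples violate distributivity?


Distributive law: a ^ (b v c) = (a ^ b) v (a ^ c).
Check all 6^3 = 216 ordered triples (a,b,c).
  e.g. a=a1, b=a2, c=a3: lhs=a1 != rhs=0
  e.g. a=a1, b=a2, c=a4: lhs=a1 != rhs=0
Total violating triples: 24


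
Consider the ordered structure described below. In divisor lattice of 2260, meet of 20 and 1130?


In a divisor lattice, meet = gcd (greatest common divisor).
By Euclidean algorithm or factoring: gcd(20,1130) = 10
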